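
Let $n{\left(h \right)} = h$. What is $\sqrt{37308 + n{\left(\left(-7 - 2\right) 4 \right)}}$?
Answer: $2 \sqrt{9318} \approx 193.06$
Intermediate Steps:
$\sqrt{37308 + n{\left(\left(-7 - 2\right) 4 \right)}} = \sqrt{37308 + \left(-7 - 2\right) 4} = \sqrt{37308 - 36} = \sqrt{37272} = 2 \sqrt{9318}$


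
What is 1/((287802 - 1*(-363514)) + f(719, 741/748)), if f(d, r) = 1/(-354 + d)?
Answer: 365/237730341 ≈ 1.5354e-6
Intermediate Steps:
1/((287802 - 1*(-363514)) + f(719, 741/748)) = 1/((287802 - 1*(-363514)) + 1/(-354 + 719)) = 1/((287802 + 363514) + 1/365) = 1/(651316 + 1/365) = 1/(237730341/365) = 365/237730341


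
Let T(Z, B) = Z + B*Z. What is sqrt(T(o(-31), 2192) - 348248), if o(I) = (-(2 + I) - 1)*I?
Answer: 2*I*sqrt(562943) ≈ 1500.6*I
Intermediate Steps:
o(I) = I*(-3 - I) (o(I) = ((-2 - I) - 1)*I = (-3 - I)*I = I*(-3 - I))
sqrt(T(o(-31), 2192) - 348248) = sqrt((-1*(-31)*(3 - 31))*(1 + 2192) - 348248) = sqrt(-1*(-31)*(-28)*2193 - 348248) = sqrt(-868*2193 - 348248) = sqrt(-1903524 - 348248) = sqrt(-2251772) = 2*I*sqrt(562943)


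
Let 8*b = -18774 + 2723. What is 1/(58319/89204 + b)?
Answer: -6152/12339197 ≈ -0.00049857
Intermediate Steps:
b = -16051/8 (b = (-18774 + 2723)/8 = (⅛)*(-16051) = -16051/8 ≈ -2006.4)
1/(58319/89204 + b) = 1/(58319/89204 - 16051/8) = 1/(58319*(1/89204) - 16051/8) = 1/(2011/3076 - 16051/8) = 1/(-12339197/6152) = -6152/12339197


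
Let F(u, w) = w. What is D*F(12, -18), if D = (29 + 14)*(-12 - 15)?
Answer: 20898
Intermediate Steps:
D = -1161 (D = 43*(-27) = -1161)
D*F(12, -18) = -1161*(-18) = 20898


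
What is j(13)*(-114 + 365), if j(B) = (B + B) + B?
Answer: 9789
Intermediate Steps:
j(B) = 3*B (j(B) = 2*B + B = 3*B)
j(13)*(-114 + 365) = (3*13)*(-114 + 365) = 39*251 = 9789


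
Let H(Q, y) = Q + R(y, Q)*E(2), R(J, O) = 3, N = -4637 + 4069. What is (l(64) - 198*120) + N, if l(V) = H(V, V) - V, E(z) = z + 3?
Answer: -24313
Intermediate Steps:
N = -568
E(z) = 3 + z
H(Q, y) = 15 + Q (H(Q, y) = Q + 3*(3 + 2) = Q + 3*5 = Q + 15 = 15 + Q)
l(V) = 15 (l(V) = (15 + V) - V = 15)
(l(64) - 198*120) + N = (15 - 198*120) - 568 = (15 - 23760) - 568 = -23745 - 568 = -24313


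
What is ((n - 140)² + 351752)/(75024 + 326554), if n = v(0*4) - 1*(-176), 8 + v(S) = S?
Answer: 176268/200789 ≈ 0.87788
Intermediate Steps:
v(S) = -8 + S
n = 168 (n = (-8 + 0*4) - 1*(-176) = (-8 + 0) + 176 = -8 + 176 = 168)
((n - 140)² + 351752)/(75024 + 326554) = ((168 - 140)² + 351752)/(75024 + 326554) = (28² + 351752)/401578 = (784 + 351752)*(1/401578) = 352536*(1/401578) = 176268/200789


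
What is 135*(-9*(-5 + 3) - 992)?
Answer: -131490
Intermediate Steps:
135*(-9*(-5 + 3) - 992) = 135*(-9*(-2) - 992) = 135*(18 - 992) = 135*(-974) = -131490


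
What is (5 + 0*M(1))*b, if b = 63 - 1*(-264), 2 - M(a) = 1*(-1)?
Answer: 1635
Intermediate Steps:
M(a) = 3 (M(a) = 2 - (-1) = 2 - 1*(-1) = 2 + 1 = 3)
b = 327 (b = 63 + 264 = 327)
(5 + 0*M(1))*b = (5 + 0*3)*327 = (5 + 0)*327 = 5*327 = 1635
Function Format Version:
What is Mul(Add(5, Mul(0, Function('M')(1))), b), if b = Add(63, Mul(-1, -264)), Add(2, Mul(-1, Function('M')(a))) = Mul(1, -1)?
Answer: 1635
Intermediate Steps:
Function('M')(a) = 3 (Function('M')(a) = Add(2, Mul(-1, Mul(1, -1))) = Add(2, Mul(-1, -1)) = Add(2, 1) = 3)
b = 327 (b = Add(63, 264) = 327)
Mul(Add(5, Mul(0, Function('M')(1))), b) = Mul(Add(5, Mul(0, 3)), 327) = Mul(Add(5, 0), 327) = Mul(5, 327) = 1635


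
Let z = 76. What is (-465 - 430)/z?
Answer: -895/76 ≈ -11.776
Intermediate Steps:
(-465 - 430)/z = (-465 - 430)/76 = -895*1/76 = -895/76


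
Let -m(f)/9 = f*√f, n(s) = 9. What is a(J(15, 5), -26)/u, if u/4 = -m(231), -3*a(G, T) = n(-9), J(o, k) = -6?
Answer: -√231/640332 ≈ -2.3736e-5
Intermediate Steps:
a(G, T) = -3 (a(G, T) = -⅓*9 = -3)
m(f) = -9*f^(3/2) (m(f) = -9*f*√f = -9*f^(3/2))
u = 8316*√231 (u = 4*(-(-9)*231^(3/2)) = 4*(-(-9)*231*√231) = 4*(-(-2079)*√231) = 4*(2079*√231) = 8316*√231 ≈ 1.2639e+5)
a(J(15, 5), -26)/u = -3*√231/1920996 = -√231/640332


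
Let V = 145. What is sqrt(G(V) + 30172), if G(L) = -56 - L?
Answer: sqrt(29971) ≈ 173.12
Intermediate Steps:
sqrt(G(V) + 30172) = sqrt((-56 - 1*145) + 30172) = sqrt((-56 - 145) + 30172) = sqrt(-201 + 30172) = sqrt(29971)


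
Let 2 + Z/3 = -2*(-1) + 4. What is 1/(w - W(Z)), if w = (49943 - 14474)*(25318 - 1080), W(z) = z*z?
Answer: 1/859697478 ≈ 1.1632e-9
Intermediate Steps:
Z = 12 (Z = -6 + 3*(-2*(-1) + 4) = -6 + 3*(2 + 4) = -6 + 3*6 = -6 + 18 = 12)
W(z) = z**2
w = 859697622 (w = 35469*24238 = 859697622)
1/(w - W(Z)) = 1/(859697622 - 1*12**2) = 1/(859697622 - 1*144) = 1/(859697622 - 144) = 1/859697478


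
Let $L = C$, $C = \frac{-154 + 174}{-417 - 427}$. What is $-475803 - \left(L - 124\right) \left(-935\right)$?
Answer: $- \frac{124862448}{211} \approx -5.9177 \cdot 10^{5}$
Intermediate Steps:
$C = - \frac{5}{211}$ ($C = \frac{20}{-844} = 20 \left(- \frac{1}{844}\right) = - \frac{5}{211} \approx -0.023697$)
$L = - \frac{5}{211} \approx -0.023697$
$-475803 - \left(L - 124\right) \left(-935\right) = -475803 - \left(- \frac{5}{211} - 124\right) \left(-935\right) = -475803 - \left(- \frac{26169}{211}\right) \left(-935\right) = -475803 - \frac{24468015}{211} = - \frac{124862448}{211}$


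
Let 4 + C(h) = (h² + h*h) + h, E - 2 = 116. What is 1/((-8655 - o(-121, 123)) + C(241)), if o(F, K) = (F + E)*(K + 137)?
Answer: 1/108524 ≈ 9.2145e-6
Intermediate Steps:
E = 118 (E = 2 + 116 = 118)
o(F, K) = (118 + F)*(137 + K) (o(F, K) = (F + 118)*(K + 137) = (118 + F)*(137 + K))
C(h) = -4 + h + 2*h² (C(h) = -4 + ((h² + h*h) + h) = -4 + ((h² + h²) + h) = -4 + (2*h² + h) = -4 + (h + 2*h²) = -4 + h + 2*h²)
1/((-8655 - o(-121, 123)) + C(241)) = 1/((-8655 - (16166 + 118*123 + 137*(-121) - 121*123)) + (-4 + 241 + 2*241²)) = 1/((-8655 - (16166 + 14514 - 16577 - 14883)) + (-4 + 241 + 2*58081)) = 1/((-8655 - 1*(-780)) + (-4 + 241 + 116162)) = 1/((-8655 + 780) + 116399) = 1/(-7875 + 116399) = 1/108524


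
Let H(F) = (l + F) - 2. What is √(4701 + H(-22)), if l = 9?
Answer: √4686 ≈ 68.454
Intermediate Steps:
H(F) = 7 + F (H(F) = (9 + F) - 2 = 7 + F)
√(4701 + H(-22)) = √(4701 + (7 - 22)) = √(4701 - 15) = √4686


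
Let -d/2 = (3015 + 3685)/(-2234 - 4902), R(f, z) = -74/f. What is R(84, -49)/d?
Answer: -16502/35175 ≈ -0.46914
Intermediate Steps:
d = 1675/892 (d = -2*(3015 + 3685)/(-2234 - 4902) = -13400/(-7136) = -13400*(-1)/7136 = -2*(-1675/1784) = 1675/892 ≈ 1.8778)
R(84, -49)/d = (-74/84)/(1675/892) = -74*1/84*(892/1675) = -37/42*892/1675 = -16502/35175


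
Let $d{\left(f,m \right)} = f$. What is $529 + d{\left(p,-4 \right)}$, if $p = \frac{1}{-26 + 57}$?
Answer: $\frac{16400}{31} \approx 529.03$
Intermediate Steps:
$p = \frac{1}{31} \approx 0.032258$
$529 + d{\left(p,-4 \right)} = 529 + \frac{1}{31} = \frac{16400}{31}$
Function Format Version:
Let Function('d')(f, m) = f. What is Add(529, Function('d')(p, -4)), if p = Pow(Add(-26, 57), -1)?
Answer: Rational(16400, 31) ≈ 529.03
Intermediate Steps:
p = Rational(1, 31) (p = Pow(31, -1) = Rational(1, 31) ≈ 0.032258)
Add(529, Function('d')(p, -4)) = Add(529, Rational(1, 31)) = Rational(16400, 31)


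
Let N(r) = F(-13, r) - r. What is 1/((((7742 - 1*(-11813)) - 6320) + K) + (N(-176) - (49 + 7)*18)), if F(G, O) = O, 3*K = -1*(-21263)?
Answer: 3/57944 ≈ 5.1774e-5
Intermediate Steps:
K = 21263/3 (K = (-1*(-21263))/3 = (1/3)*21263 = 21263/3 ≈ 7087.7)
N(r) = 0 (N(r) = r - r = 0)
1/((((7742 - 1*(-11813)) - 6320) + K) + (N(-176) - (49 + 7)*18)) = 1/((((7742 - 1*(-11813)) - 6320) + 21263/3) + (0 - (49 + 7)*18)) = 1/((((7742 + 11813) - 6320) + 21263/3) + (0 - 56*18)) = 1/(((19555 - 6320) + 21263/3) + (0 - 1*1008)) = 1/((13235 + 21263/3) + (0 - 1008)) = 1/(60968/3 - 1008) = 1/(57944/3) = 3/57944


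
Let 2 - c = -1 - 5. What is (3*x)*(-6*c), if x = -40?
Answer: 5760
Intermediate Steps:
c = 8 (c = 2 - (-1 - 5) = 2 - 1*(-6) = 2 + 6 = 8)
(3*x)*(-6*c) = (3*(-40))*(-6*8) = -120*(-48) = 5760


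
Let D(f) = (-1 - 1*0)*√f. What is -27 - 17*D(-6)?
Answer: -27 + 17*I*√6 ≈ -27.0 + 41.641*I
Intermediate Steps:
D(f) = -√f (D(f) = (-1 + 0)*√f = -√f)
-27 - 17*D(-6) = -27 - (-17)*√(-6) = -27 - (-17)*I*√6 = -27 + 17*I*√6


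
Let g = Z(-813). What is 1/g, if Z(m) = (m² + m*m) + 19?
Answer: 1/1321957 ≈ 7.5645e-7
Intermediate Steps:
Z(m) = 19 + 2*m² (Z(m) = (m² + m²) + 19 = 2*m² + 19 = 19 + 2*m²)
g = 1321957 (g = 19 + 2*(-813)² = 19 + 2*660969 = 19 + 1321938 = 1321957)
1/g = 1/1321957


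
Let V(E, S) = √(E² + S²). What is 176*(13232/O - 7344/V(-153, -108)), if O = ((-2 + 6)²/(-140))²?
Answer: 178301200 - 143616*√433/433 ≈ 1.7829e+8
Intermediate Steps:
O = 16/1225 (O = (4²*(-1/140))² = (16*(-1/140))² = (-4/35)² = 16/1225 ≈ 0.013061)
176*(13232/O - 7344/V(-153, -108)) = 176*(13232/(16/1225) - 7344/√((-153)² + (-108)²)) = 176*(13232*(1225/16) - 7344/√(23409 + 11664)) = 176*(1013075 - 7344*√433/3897) = 176*(1013075 - 816*√433/433) = 178301200 - 143616*√433/433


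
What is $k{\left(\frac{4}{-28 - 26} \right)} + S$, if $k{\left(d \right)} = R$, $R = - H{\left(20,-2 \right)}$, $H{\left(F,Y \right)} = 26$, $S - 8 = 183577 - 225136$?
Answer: $-41577$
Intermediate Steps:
$S = -41551$ ($S = 8 + \left(183577 - 225136\right) = 8 - 41559 = -41551$)
$R = -26$ ($R = \left(-1\right) 26 = -26$)
$k{\left(d \right)} = -26$
$k{\left(\frac{4}{-28 - 26} \right)} + S = -26 - 41551 = -41577$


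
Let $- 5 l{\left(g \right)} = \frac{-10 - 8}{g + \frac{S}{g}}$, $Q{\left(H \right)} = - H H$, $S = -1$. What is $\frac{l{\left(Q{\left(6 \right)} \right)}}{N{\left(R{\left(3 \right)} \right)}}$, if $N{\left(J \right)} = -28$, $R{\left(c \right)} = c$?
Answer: $\frac{162}{45325} \approx 0.0035742$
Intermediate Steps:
$Q{\left(H \right)} = - H^{2}$
$l{\left(g \right)} = \frac{18}{5 \left(g - \frac{1}{g}\right)}$ ($l{\left(g \right)} = - \frac{\left(-10 - 8\right) \frac{1}{g - \frac{1}{g}}}{5} = - \frac{\left(-18\right) \frac{1}{g - \frac{1}{g}}}{5} = \frac{18}{5 \left(g - \frac{1}{g}\right)}$)
$\frac{l{\left(Q{\left(6 \right)} \right)}}{N{\left(R{\left(3 \right)} \right)}} = \frac{\frac{18}{5} \left(- 6^{2}\right) \frac{1}{-1 + \left(- 6^{2}\right)^{2}}}{-28} = \frac{18 \left(\left(-1\right) 36\right)}{5 \left(-1 + \left(\left(-1\right) 36\right)^{2}\right)} \left(- \frac{1}{28}\right) = \frac{18}{5} \left(-36\right) \frac{1}{-1 + \left(-36\right)^{2}} \left(- \frac{1}{28}\right) = \frac{18}{5} \left(-36\right) \frac{1}{-1 + 1296} \left(- \frac{1}{28}\right) = \frac{18}{5} \left(-36\right) \frac{1}{1295} \left(- \frac{1}{28}\right) = \left(- \frac{648}{6475}\right) \left(- \frac{1}{28}\right) = \frac{162}{45325}$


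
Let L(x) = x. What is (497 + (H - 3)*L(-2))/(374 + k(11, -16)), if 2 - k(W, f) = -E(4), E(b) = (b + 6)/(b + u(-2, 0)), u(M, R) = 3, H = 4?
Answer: 3465/2642 ≈ 1.3115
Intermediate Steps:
E(b) = (6 + b)/(3 + b) (E(b) = (b + 6)/(b + 3) = (6 + b)/(3 + b))
k(W, f) = 24/7 (k(W, f) = 2 - (-1)*(6 + 4)/(3 + 4) = 2 - (-1)*10/7 = 2 - 1*(-10/7) = 2 + 10/7 = 24/7)
(497 + (H - 3)*L(-2))/(374 + k(11, -16)) = (497 + (4 - 3)*(-2))/(374 + 24/7) = (497 + 1*(-2))/(2642/7) = (497 - 2)*(7/2642) = 495*(7/2642) = 3465/2642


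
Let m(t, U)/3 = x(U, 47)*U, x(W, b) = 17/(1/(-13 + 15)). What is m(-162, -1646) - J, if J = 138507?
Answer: -306399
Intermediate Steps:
x(W, b) = 34 (x(W, b) = 17/(1/2) = 17/(½) = 17*2 = 34)
m(t, U) = 102*U (m(t, U) = 3*(34*U) = 102*U)
m(-162, -1646) - J = 102*(-1646) - 1*138507 = -167892 - 138507 = -306399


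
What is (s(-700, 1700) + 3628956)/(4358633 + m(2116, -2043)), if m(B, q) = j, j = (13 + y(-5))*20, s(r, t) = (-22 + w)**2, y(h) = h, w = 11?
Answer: 3629077/4358793 ≈ 0.83259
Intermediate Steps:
s(r, t) = 121 (s(r, t) = (-22 + 11)**2 = (-11)**2 = 121)
j = 160 (j = (13 - 5)*20 = 8*20 = 160)
m(B, q) = 160
(s(-700, 1700) + 3628956)/(4358633 + m(2116, -2043)) = (121 + 3628956)/(4358633 + 160) = 3629077/4358793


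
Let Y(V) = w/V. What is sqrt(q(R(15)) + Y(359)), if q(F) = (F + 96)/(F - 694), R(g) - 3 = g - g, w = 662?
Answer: sqrt(104660559169)/248069 ≈ 1.3041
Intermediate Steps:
R(g) = 3 (R(g) = 3 + (g - g) = 3 + 0 = 3)
Y(V) = 662/V
q(F) = (96 + F)/(-694 + F)
sqrt(q(R(15)) + Y(359)) = sqrt((96 + 3)/(-694 + 3) + 662/359) = sqrt(99/(-691) + 662*(1/359)) = sqrt(-1/691*99 + 662/359) = sqrt(-99/691 + 662/359) = sqrt(421901/248069) = sqrt(104660559169)/248069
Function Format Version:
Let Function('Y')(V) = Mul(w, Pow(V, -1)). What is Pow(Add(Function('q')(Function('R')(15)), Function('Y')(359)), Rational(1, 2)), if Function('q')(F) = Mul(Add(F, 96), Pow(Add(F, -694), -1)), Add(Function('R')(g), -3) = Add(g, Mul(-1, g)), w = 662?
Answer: Mul(Rational(1, 248069), Pow(104660559169, Rational(1, 2))) ≈ 1.3041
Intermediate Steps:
Function('R')(g) = 3 (Function('R')(g) = Add(3, Add(g, Mul(-1, g))) = Add(3, 0) = 3)
Function('Y')(V) = Mul(662, Pow(V, -1))
Function('q')(F) = Mul(Pow(Add(-694, F), -1), Add(96, F)) (Function('q')(F) = Mul(Add(96, F), Pow(Add(-694, F), -1)) = Mul(Pow(Add(-694, F), -1), Add(96, F)))
Pow(Add(Function('q')(Function('R')(15)), Function('Y')(359)), Rational(1, 2)) = Pow(Add(Mul(Pow(Add(-694, 3), -1), Add(96, 3)), Mul(662, Pow(359, -1))), Rational(1, 2)) = Pow(Add(Mul(Pow(-691, -1), 99), Mul(662, Rational(1, 359))), Rational(1, 2)) = Pow(Add(Mul(Rational(-1, 691), 99), Rational(662, 359)), Rational(1, 2)) = Pow(Add(Rational(-99, 691), Rational(662, 359)), Rational(1, 2)) = Pow(Rational(421901, 248069), Rational(1, 2)) = Mul(Rational(1, 248069), Pow(104660559169, Rational(1, 2)))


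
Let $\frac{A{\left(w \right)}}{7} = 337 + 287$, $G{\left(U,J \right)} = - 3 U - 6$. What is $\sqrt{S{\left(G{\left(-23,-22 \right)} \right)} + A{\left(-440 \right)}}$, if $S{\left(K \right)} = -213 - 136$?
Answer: $\sqrt{4019} \approx 63.396$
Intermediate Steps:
$G{\left(U,J \right)} = -6 - 3 U$
$A{\left(w \right)} = 4368$ ($A{\left(w \right)} = 7 \left(337 + 287\right) = 7 \cdot 624 = 4368$)
$S{\left(K \right)} = -349$ ($S{\left(K \right)} = -213 - 136 = -349$)
$\sqrt{S{\left(G{\left(-23,-22 \right)} \right)} + A{\left(-440 \right)}} = \sqrt{-349 + 4368} = \sqrt{4019}$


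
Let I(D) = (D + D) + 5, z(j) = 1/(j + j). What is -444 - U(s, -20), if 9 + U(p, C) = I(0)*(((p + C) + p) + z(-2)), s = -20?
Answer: -535/4 ≈ -133.75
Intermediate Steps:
z(j) = 1/(2*j)
I(D) = 5 + 2*D (I(D) = 2*D + 5 = 5 + 2*D)
U(p, C) = -41/4 + 5*C + 10*p (U(p, C) = -9 + (5 + 2*0)*(((p + C) + p) + (½)/(-2)) = -9 + (5 + 0)*(((C + p) + p) + (½)*(-½)) = -9 + 5*((C + 2*p) - ¼) = -9 + 5*(-¼ + C + 2*p) = -9 + (-5/4 + 5*C + 10*p) = -41/4 + 5*C + 10*p)
-444 - U(s, -20) = -444 - (-41/4 + 5*(-20) + 10*(-20)) = -444 - (-41/4 - 100 - 200) = -444 - 1*(-1241/4) = -444 + 1241/4 = -535/4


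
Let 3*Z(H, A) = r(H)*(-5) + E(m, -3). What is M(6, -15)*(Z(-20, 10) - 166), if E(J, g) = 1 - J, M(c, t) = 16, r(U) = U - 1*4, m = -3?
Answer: -5984/3 ≈ -1994.7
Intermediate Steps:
r(U) = -4 + U (r(U) = U - 4 = -4 + U)
Z(H, A) = 8 - 5*H/3 (Z(H, A) = ((-4 + H)*(-5) + (1 - 1*(-3)))/3 = ((20 - 5*H) + (1 + 3))/3 = ((20 - 5*H) + 4)/3 = (24 - 5*H)/3 = 8 - 5*H/3)
M(6, -15)*(Z(-20, 10) - 166) = 16*((8 - 5/3*(-20)) - 166) = 16*((8 + 100/3) - 166) = 16*(124/3 - 166) = 16*(-374/3) = -5984/3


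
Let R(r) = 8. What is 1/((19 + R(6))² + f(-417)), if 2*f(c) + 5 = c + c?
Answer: 2/619 ≈ 0.0032310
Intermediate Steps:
f(c) = -5/2 + c (f(c) = -5/2 + (c + c)/2 = -5/2 + (2*c)/2 = -5/2 + c)
1/((19 + R(6))² + f(-417)) = 1/((19 + 8)² + (-5/2 - 417)) = 1/(27² - 839/2) = 1/(729 - 839/2) = 1/(619/2) = 2/619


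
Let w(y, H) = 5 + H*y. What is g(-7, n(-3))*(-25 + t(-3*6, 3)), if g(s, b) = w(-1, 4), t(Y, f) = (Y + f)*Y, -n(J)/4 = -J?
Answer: 245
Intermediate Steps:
n(J) = 4*J (n(J) = -(-4)*J = 4*J)
t(Y, f) = Y*(Y + f)
g(s, b) = 1 (g(s, b) = 5 + 4*(-1) = 5 - 4 = 1)
g(-7, n(-3))*(-25 + t(-3*6, 3)) = 1*(-25 + (-3*6)*(-3*6 + 3)) = 1*(-25 - 18*(-18 + 3)) = 1*(-25 - 18*(-15)) = 1*(-25 + 270) = 1*245 = 245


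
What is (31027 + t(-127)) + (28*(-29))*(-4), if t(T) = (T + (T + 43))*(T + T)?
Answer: 87869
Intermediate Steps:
t(T) = 2*T*(43 + 2*T) (t(T) = (T + (43 + T))*(2*T) = (43 + 2*T)*(2*T) = 2*T*(43 + 2*T))
(31027 + t(-127)) + (28*(-29))*(-4) = (31027 + 2*(-127)*(43 + 2*(-127))) + (28*(-29))*(-4) = (31027 + 2*(-127)*(43 - 254)) - 812*(-4) = (31027 + 2*(-127)*(-211)) + 3248 = (31027 + 53594) + 3248 = 84621 + 3248 = 87869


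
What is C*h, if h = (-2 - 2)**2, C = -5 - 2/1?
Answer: -112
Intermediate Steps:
C = -7 (C = -5 - 2*1 = -5 - 2 = -7)
h = 16 (h = (-4)**2 = 16)
C*h = -7*16 = -112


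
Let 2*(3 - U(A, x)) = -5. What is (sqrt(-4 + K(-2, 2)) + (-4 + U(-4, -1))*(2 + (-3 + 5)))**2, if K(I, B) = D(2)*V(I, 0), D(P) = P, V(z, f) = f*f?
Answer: 32 + 24*I ≈ 32.0 + 24.0*I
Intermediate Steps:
U(A, x) = 11/2 (U(A, x) = 3 - 1/2*(-5) = 3 + 5/2 = 11/2)
V(z, f) = f**2
K(I, B) = 0 (K(I, B) = 2*0**2 = 2*0 = 0)
(sqrt(-4 + K(-2, 2)) + (-4 + U(-4, -1))*(2 + (-3 + 5)))**2 = (sqrt(-4 + 0) + (-4 + 11/2)*(2 + (-3 + 5)))**2 = (sqrt(-4) + 3*(2 + 2)/2)**2 = (2*I + (3/2)*4)**2 = (2*I + 6)**2 = (6 + 2*I)**2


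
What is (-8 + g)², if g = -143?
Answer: 22801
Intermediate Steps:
(-8 + g)² = (-8 - 143)² = (-151)² = 22801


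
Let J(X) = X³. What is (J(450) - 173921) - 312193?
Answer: 90638886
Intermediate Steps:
(J(450) - 173921) - 312193 = (450³ - 173921) - 312193 = (91125000 - 173921) - 312193 = 90951079 - 312193 = 90638886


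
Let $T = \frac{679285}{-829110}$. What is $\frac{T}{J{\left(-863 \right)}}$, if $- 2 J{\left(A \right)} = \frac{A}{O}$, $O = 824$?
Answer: $- \frac{111946168}{71552193} \approx -1.5645$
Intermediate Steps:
$T = - \frac{135857}{165822}$ ($T = 679285 \left(- \frac{1}{829110}\right) = - \frac{135857}{165822} \approx -0.81929$)
$J{\left(A \right)} = - \frac{A}{1648}$ ($J{\left(A \right)} = - \frac{A \frac{1}{824}}{2} = - \frac{\frac{1}{824} A}{2} = - \frac{A}{1648}$)
$\frac{T}{J{\left(-863 \right)}} = - \frac{135857}{165822 \left(\left(- \frac{1}{1648}\right) \left(-863\right)\right)} = - \frac{135857}{165822 \cdot \frac{863}{1648}} = \left(- \frac{135857}{165822}\right) \frac{1648}{863} = - \frac{111946168}{71552193}$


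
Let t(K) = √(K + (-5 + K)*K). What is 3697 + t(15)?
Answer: 3697 + √165 ≈ 3709.8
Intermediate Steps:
t(K) = √(K + K*(-5 + K))
3697 + t(15) = 3697 + √(15*(-4 + 15)) = 3697 + √(15*11) = 3697 + √165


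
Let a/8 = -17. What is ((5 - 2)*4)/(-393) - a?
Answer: 17812/131 ≈ 135.97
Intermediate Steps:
a = -136 (a = 8*(-17) = -136)
((5 - 2)*4)/(-393) - a = ((5 - 2)*4)/(-393) - 1*(-136) = (3*4)*(-1/393) + 136 = 12*(-1/393) + 136 = -4/131 + 136 = 17812/131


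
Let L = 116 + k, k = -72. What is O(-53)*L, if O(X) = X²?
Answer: 123596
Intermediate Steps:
L = 44 (L = 116 - 72 = 44)
O(-53)*L = (-53)²*44 = 2809*44 = 123596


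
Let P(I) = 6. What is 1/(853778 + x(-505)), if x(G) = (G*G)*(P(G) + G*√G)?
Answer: 2383928/8376063121448724809 + 128787625*I*√505/8376063121448724809 ≈ 2.8461e-13 + 3.4553e-10*I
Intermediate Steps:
x(G) = G²*(6 + G^(3/2)) (x(G) = (G*G)*(6 + G*√G) = G²*(6 + G^(3/2)))
1/(853778 + x(-505)) = 1/(853778 + ((-505)^(7/2) + 6*(-505)²)) = 1/(853778 + (-128787625*I*√505 + 6*255025)) = 1/(853778 + (-128787625*I*√505 + 1530150)) = 1/(853778 + (1530150 - 128787625*I*√505)) = 1/(2383928 - 128787625*I*√505)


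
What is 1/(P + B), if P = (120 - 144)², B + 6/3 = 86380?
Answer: 1/86954 ≈ 1.1500e-5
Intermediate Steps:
B = 86378 (B = -2 + 86380 = 86378)
P = 576 (P = (-24)² = 576)
1/(P + B) = 1/(576 + 86378) = 1/86954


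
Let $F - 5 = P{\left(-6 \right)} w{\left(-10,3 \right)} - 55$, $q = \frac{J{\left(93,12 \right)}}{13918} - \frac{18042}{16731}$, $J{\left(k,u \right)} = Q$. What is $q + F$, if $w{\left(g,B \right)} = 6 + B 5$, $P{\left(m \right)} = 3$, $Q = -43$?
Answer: $\frac{925126255}{77620686} \approx 11.919$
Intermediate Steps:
$J{\left(k,u \right)} = -43$
$w{\left(g,B \right)} = 6 + 5 B$
$q = - \frac{83942663}{77620686}$ ($q = - \frac{43}{13918} - \frac{18042}{16731} = \left(-43\right) \frac{1}{13918} - \frac{6014}{5577} = - \frac{43}{13918} - \frac{6014}{5577} = - \frac{83942663}{77620686} \approx -1.0814$)
$F = 13$ ($F = 5 - \left(55 - 3 \left(6 + 5 \cdot 3\right)\right) = 5 - \left(55 - 3 \left(6 + 15\right)\right) = 5 + \left(3 \cdot 21 - 55\right) = 5 + \left(63 - 55\right) = 5 + 8 = 13$)
$q + F = - \frac{83942663}{77620686} + 13 = \frac{925126255}{77620686}$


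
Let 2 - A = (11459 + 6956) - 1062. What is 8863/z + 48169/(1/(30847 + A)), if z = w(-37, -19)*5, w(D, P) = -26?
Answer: 84511538257/130 ≈ 6.5009e+8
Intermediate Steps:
A = -17351 (A = 2 - ((11459 + 6956) - 1062) = 2 - (18415 - 1062) = 2 - 1*17353 = 2 - 17353 = -17351)
z = -130 (z = -26*5 = -130)
8863/z + 48169/(1/(30847 + A)) = 8863/(-130) + 48169/(1/(30847 - 17351)) = 8863*(-1/130) + 48169/(1/13496) = -8863/130 + 48169/(1/13496) = -8863/130 + 48169*13496 = -8863/130 + 650088824 = 84511538257/130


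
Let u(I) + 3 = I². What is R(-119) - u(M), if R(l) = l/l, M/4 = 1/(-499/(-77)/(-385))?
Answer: -14060220396/249001 ≈ -56467.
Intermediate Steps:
M = -118580/499 (M = 4/((-499/(-77)/(-385))) = 4/((-499*(-1/77)*(-1/385))) = 4/(((499/77)*(-1/385))) = 4/(-499/29645) = 4*(-29645/499) = -118580/499 ≈ -237.64)
R(l) = 1
u(I) = -3 + I²
R(-119) - u(M) = 1 - (-3 + (-118580/499)²) = 1 - (-3 + 14061216400/249001) = 1 - 1*14060469397/249001 = 1 - 14060469397/249001 = -14060220396/249001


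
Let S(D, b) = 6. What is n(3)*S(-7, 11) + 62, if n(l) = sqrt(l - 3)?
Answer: 62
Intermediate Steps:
n(l) = sqrt(-3 + l)
n(3)*S(-7, 11) + 62 = sqrt(-3 + 3)*6 + 62 = sqrt(0)*6 + 62 = 0*6 + 62 = 0 + 62 = 62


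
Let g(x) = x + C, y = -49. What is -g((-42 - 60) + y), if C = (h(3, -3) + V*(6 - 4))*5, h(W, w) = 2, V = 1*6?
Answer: 81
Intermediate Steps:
V = 6
C = 70 (C = (2 + 6*(6 - 4))*5 = (2 + 6*2)*5 = (2 + 12)*5 = 14*5 = 70)
g(x) = 70 + x (g(x) = x + 70 = 70 + x)
-g((-42 - 60) + y) = -(70 + ((-42 - 60) - 49)) = -(70 + (-102 - 49)) = -(70 - 151) = -1*(-81) = 81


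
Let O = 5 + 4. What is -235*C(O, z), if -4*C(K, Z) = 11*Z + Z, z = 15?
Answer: 10575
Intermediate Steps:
O = 9
C(K, Z) = -3*Z (C(K, Z) = -(11*Z + Z)/4 = -3*Z)
-235*C(O, z) = -(-705)*15 = -235*(-45) = 10575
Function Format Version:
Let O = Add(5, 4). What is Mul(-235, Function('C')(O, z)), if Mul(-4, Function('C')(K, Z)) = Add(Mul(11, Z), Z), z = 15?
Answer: 10575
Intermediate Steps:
O = 9
Function('C')(K, Z) = Mul(-3, Z) (Function('C')(K, Z) = Mul(Rational(-1, 4), Add(Mul(11, Z), Z)) = Mul(Rational(-1, 4), Mul(12, Z)) = Mul(-3, Z))
Mul(-235, Function('C')(O, z)) = Mul(-235, Mul(-3, 15)) = Mul(-235, -45) = 10575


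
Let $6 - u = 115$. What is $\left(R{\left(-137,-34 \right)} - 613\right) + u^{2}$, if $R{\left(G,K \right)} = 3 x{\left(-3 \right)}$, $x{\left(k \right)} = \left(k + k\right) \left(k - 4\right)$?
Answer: $11394$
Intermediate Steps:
$u = -109$ ($u = 6 - 115 = -109$)
$x{\left(k \right)} = 2 k \left(-4 + k\right)$
$R{\left(G,K \right)} = 126$ ($R{\left(G,K \right)} = 3 \cdot 2 \left(-3\right) \left(-4 - 3\right) = 3 \cdot 2 \left(-3\right) \left(-7\right) = 3 \cdot 42 = 126$)
$\left(R{\left(-137,-34 \right)} - 613\right) + u^{2} = \left(126 - 613\right) + \left(-109\right)^{2} = -487 + 11881 = 11394$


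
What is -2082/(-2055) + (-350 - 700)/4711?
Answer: 364312/461005 ≈ 0.79026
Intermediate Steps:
-2082/(-2055) + (-350 - 700)/4711 = -2082*(-1/2055) - 1050*1/4711 = 694/685 - 150/673 = 364312/461005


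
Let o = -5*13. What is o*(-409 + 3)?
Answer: 26390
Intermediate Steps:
o = -65
o*(-409 + 3) = -65*(-409 + 3) = -65*(-406) = 26390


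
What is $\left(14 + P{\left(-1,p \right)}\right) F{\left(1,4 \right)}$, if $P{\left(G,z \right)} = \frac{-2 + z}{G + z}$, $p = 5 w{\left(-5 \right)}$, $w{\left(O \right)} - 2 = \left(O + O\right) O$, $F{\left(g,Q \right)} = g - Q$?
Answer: $- \frac{11652}{259} \approx -44.988$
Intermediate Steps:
$w{\left(O \right)} = 2 + 2 O^{2}$ ($w{\left(O \right)} = 2 + \left(O + O\right) O = 2 + 2 O O = 2 + 2 O^{2}$)
$p = 260$ ($p = 5 \left(2 + 2 \left(-5\right)^{2}\right) = 5 \left(2 + 2 \cdot 25\right) = 5 \left(2 + 50\right) = 5 \cdot 52 = 260$)
$P{\left(G,z \right)} = \frac{-2 + z}{G + z}$
$\left(14 + P{\left(-1,p \right)}\right) F{\left(1,4 \right)} = \left(14 + \frac{-2 + 260}{-1 + 260}\right) \left(1 - 4\right) = \left(14 + \frac{1}{259} \cdot 258\right) \left(1 - 4\right) = \left(14 + \frac{1}{259} \cdot 258\right) \left(-3\right) = \left(14 + \frac{258}{259}\right) \left(-3\right) = \frac{3884}{259} \left(-3\right) = - \frac{11652}{259}$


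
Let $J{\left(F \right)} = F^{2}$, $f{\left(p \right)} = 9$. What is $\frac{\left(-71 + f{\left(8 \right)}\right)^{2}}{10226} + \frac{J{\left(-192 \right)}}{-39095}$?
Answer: $- \frac{113345042}{199892735} \approx -0.56703$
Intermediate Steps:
$\frac{\left(-71 + f{\left(8 \right)}\right)^{2}}{10226} + \frac{J{\left(-192 \right)}}{-39095} = \frac{\left(-71 + 9\right)^{2}}{10226} + \frac{\left(-192\right)^{2}}{-39095} = \left(-62\right)^{2} \cdot \frac{1}{10226} + 36864 \left(- \frac{1}{39095}\right) = 3844 \cdot \frac{1}{10226} - \frac{36864}{39095} = \frac{1922}{5113} - \frac{36864}{39095} = - \frac{113345042}{199892735}$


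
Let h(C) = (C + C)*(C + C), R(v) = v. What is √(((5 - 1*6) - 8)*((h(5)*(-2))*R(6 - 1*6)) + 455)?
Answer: √455 ≈ 21.331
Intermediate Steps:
h(C) = 4*C² (h(C) = (2*C)*(2*C) = 4*C²)
√(((5 - 1*6) - 8)*((h(5)*(-2))*R(6 - 1*6)) + 455) = √(((5 - 1*6) - 8)*(((4*5²)*(-2))*(6 - 1*6)) + 455) = √(((5 - 6) - 8)*(((4*25)*(-2))*(6 - 6)) + 455) = √((-1 - 8)*((100*(-2))*0) + 455) = √(-(-1800)*0 + 455) = √(-9*0 + 455) = √(0 + 455) = √455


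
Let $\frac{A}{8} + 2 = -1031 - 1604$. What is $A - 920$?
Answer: $-22016$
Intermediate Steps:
$A = -21096$ ($A = -16 + 8 \left(-1031 - 1604\right) = -16 + 8 \left(-2635\right) = -16 - 21080 = -21096$)
$A - 920 = -21096 - 920 = -22016$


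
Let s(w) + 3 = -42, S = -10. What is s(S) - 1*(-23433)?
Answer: 23388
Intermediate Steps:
s(w) = -45 (s(w) = -3 - 42 = -45)
s(S) - 1*(-23433) = -45 - 1*(-23433) = -45 + 23433 = 23388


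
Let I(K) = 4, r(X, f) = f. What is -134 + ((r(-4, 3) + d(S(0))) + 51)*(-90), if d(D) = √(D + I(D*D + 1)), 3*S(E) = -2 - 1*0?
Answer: -4994 - 30*√30 ≈ -5158.3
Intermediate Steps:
S(E) = -⅔ (S(E) = (-2 - 1*0)/3 = (-2 + 0)/3 = (⅓)*(-2) = -⅔)
d(D) = √(4 + D) (d(D) = √(D + 4) = √(4 + D))
-134 + ((r(-4, 3) + d(S(0))) + 51)*(-90) = -134 + ((3 + √(4 - ⅔)) + 51)*(-90) = -134 + ((3 + √(10/3)) + 51)*(-90) = -134 + ((3 + √30/3) + 51)*(-90) = -134 + (54 + √30/3)*(-90) = -134 + (-4860 - 30*√30) = -4994 - 30*√30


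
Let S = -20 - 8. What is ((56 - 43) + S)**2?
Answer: 225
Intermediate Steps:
S = -28
((56 - 43) + S)**2 = ((56 - 43) - 28)**2 = (13 - 28)**2 = (-15)**2 = 225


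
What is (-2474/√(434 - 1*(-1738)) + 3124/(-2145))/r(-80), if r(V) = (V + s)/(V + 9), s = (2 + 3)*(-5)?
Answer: -20164/20475 - 87827*√543/57015 ≈ -36.880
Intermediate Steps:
s = -25 (s = 5*(-5) = -25)
r(V) = (-25 + V)/(9 + V) (r(V) = (V - 25)/(V + 9) = (-25 + V)/(9 + V))
(-2474/√(434 - 1*(-1738)) + 3124/(-2145))/r(-80) = (-2474/√(434 - 1*(-1738)) + 3124/(-2145))/(((-25 - 80)/(9 - 80))) = (-2474/√(434 + 1738) + 3124*(-1/2145))/((-105/(-71))) = (-2474*√543/1086 - 284/195)/((-1/71*(-105))) = (-2474*√543/1086 - 284/195)/(105/71) = (-1237*√543/543 - 284/195)*(71/105) = (-284/195 - 1237*√543/543)*(71/105) = -20164/20475 - 87827*√543/57015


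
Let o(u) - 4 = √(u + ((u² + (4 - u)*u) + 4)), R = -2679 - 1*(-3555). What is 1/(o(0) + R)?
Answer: 1/882 ≈ 0.0011338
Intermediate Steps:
R = 876 (R = -2679 + 3555 = 876)
o(u) = 4 + √(4 + u + u² + u*(4 - u)) (o(u) = 4 + √(u + ((u² + (4 - u)*u) + 4)) = 4 + √(u + ((u² + u*(4 - u)) + 4)) = 4 + √(u + (4 + u² + u*(4 - u))) = 4 + √(4 + u + u² + u*(4 - u)))
1/(o(0) + R) = 1/((4 + √(4 + 5*0)) + 876) = 1/((4 + √(4 + 0)) + 876) = 1/((4 + √4) + 876) = 1/((4 + 2) + 876) = 1/(6 + 876) = 1/882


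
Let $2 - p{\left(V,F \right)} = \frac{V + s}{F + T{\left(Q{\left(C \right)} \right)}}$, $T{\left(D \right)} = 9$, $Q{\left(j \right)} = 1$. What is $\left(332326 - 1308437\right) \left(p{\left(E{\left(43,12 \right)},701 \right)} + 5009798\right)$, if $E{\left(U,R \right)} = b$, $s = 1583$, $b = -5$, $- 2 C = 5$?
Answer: $- \frac{1735992145017421}{355} \approx -4.8901 \cdot 10^{12}$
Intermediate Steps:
$C = - \frac{5}{2}$ ($C = \left(- \frac{1}{2}\right) 5 = - \frac{5}{2} \approx -2.5$)
$E{\left(U,R \right)} = -5$
$p{\left(V,F \right)} = 2 - \frac{1583 + V}{9 + F}$ ($p{\left(V,F \right)} = 2 - \frac{V + 1583}{F + 9} = 2 - \frac{1583 + V}{9 + F}$)
$\left(332326 - 1308437\right) \left(p{\left(E{\left(43,12 \right)},701 \right)} + 5009798\right) = \left(332326 - 1308437\right) \left(\frac{-1565 - -5 + 2 \cdot 701}{9 + 701} + 5009798\right) = - 976111 \left(\frac{-1565 + 5 + 1402}{710} + 5009798\right) = - 976111 \left(\frac{1}{710} \left(-158\right) + 5009798\right) = - 976111 \left(- \frac{79}{355} + 5009798\right) = \left(-976111\right) \frac{1778478211}{355} = - \frac{1735992145017421}{355}$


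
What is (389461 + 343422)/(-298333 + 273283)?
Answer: -732883/25050 ≈ -29.257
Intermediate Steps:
(389461 + 343422)/(-298333 + 273283) = 732883/(-25050) = 732883*(-1/25050) = -732883/25050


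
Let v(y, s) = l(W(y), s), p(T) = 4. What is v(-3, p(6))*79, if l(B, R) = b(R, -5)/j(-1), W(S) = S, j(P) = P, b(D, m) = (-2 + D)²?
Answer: -316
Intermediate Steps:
l(B, R) = -(-2 + R)² (l(B, R) = (-2 + R)²/(-1) = (-2 + R)²*(-1) = -(-2 + R)²)
v(y, s) = -(-2 + s)²
v(-3, p(6))*79 = -(-2 + 4)²*79 = -1*2²*79 = -1*4*79 = -4*79 = -316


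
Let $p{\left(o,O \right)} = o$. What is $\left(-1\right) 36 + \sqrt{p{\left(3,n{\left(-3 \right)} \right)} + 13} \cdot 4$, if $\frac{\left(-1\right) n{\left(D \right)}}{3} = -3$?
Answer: $-20$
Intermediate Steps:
$n{\left(D \right)} = 9$ ($n{\left(D \right)} = \left(-3\right) \left(-3\right) = 9$)
$\left(-1\right) 36 + \sqrt{p{\left(3,n{\left(-3 \right)} \right)} + 13} \cdot 4 = \left(-1\right) 36 + \sqrt{3 + 13} \cdot 4 = -36 + \sqrt{16} \cdot 4 = -36 + 4 \cdot 4 = -36 + 16 = -20$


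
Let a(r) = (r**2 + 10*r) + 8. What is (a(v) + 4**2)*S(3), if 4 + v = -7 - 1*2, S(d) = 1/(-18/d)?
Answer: -21/2 ≈ -10.500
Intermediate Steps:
S(d) = -d/18
v = -13 (v = -4 + (-7 - 1*2) = -4 + (-7 - 2) = -4 - 9 = -13)
a(r) = 8 + r**2 + 10*r
(a(v) + 4**2)*S(3) = ((8 + (-13)**2 + 10*(-13)) + 4**2)*(-1/18*3) = ((8 + 169 - 130) + 16)*(-1/6) = (47 + 16)*(-1/6) = 63*(-1/6) = -21/2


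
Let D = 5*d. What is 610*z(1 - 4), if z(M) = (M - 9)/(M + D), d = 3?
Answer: -610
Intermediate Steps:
D = 15 (D = 5*3 = 15)
z(M) = (-9 + M)/(15 + M) (z(M) = (M - 9)/(M + 15) = (-9 + M)/(15 + M))
610*z(1 - 4) = 610*((-9 + (1 - 4))/(15 + (1 - 4))) = 610*((-9 - 3)/(15 - 3)) = 610*(-12/12) = 610*((1/12)*(-12)) = 610*(-1) = -610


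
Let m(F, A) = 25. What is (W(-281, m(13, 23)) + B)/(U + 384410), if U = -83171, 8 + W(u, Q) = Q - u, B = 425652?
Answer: 425950/301239 ≈ 1.4140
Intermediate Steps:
W(u, Q) = -8 + Q - u (W(u, Q) = -8 + (Q - u) = -8 + Q - u)
(W(-281, m(13, 23)) + B)/(U + 384410) = ((-8 + 25 - 1*(-281)) + 425652)/(-83171 + 384410) = ((-8 + 25 + 281) + 425652)/301239 = (298 + 425652)*(1/301239) = 425950*(1/301239) = 425950/301239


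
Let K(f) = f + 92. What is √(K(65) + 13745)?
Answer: √13902 ≈ 117.91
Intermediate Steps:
K(f) = 92 + f
√(K(65) + 13745) = √((92 + 65) + 13745) = √(157 + 13745) = √13902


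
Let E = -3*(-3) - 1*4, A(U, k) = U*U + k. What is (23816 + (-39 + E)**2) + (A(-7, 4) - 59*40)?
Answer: 22665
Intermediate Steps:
A(U, k) = k + U**2 (A(U, k) = U**2 + k = k + U**2)
E = 5 (E = 9 - 4 = 5)
(23816 + (-39 + E)**2) + (A(-7, 4) - 59*40) = (23816 + (-39 + 5)**2) + ((4 + (-7)**2) - 59*40) = (23816 + (-34)**2) + ((4 + 49) - 2360) = (23816 + 1156) + (53 - 2360) = 24972 - 2307 = 22665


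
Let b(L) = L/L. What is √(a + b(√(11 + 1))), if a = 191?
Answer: 8*√3 ≈ 13.856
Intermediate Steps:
b(L) = 1
√(a + b(√(11 + 1))) = √(191 + 1) = √192 = 8*√3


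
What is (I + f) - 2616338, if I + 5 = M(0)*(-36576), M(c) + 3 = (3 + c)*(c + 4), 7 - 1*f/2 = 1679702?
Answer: -6304917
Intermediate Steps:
f = -3359390 (f = 14 - 2*1679702 = 14 - 3359404 = -3359390)
M(c) = -3 + (3 + c)*(4 + c) (M(c) = -3 + (3 + c)*(c + 4) = -3 + (3 + c)*(4 + c))
I = -329189 (I = -5 + (9 + 0² + 7*0)*(-36576) = -5 + (9 + 0 + 0)*(-36576) = -5 + 9*(-36576) = -5 - 329184 = -329189)
(I + f) - 2616338 = (-329189 - 3359390) - 2616338 = -3688579 - 2616338 = -6304917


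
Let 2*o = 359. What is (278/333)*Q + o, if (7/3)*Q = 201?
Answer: 130233/518 ≈ 251.42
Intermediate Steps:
o = 359/2 (o = (1/2)*359 = 359/2 ≈ 179.50)
Q = 603/7 (Q = (3/7)*201 = 603/7 ≈ 86.143)
(278/333)*Q + o = (278/333)*(603/7) + 359/2 = 18626/259 + 359/2 = 130233/518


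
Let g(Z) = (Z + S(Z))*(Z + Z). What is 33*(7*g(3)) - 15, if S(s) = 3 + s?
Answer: 12459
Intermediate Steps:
g(Z) = 2*Z*(3 + 2*Z) (g(Z) = (Z + (3 + Z))*(Z + Z) = (3 + 2*Z)*(2*Z) = 2*Z*(3 + 2*Z))
33*(7*g(3)) - 15 = 33*(7*(2*3*(3 + 2*3))) - 15 = 33*(7*(2*3*(3 + 6))) - 15 = 33*(7*(2*3*9)) - 15 = 33*(7*54) - 15 = 33*378 - 15 = 12474 - 15 = 12459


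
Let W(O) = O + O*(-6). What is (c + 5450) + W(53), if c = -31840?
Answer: -26655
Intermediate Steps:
W(O) = -5*O (W(O) = O - 6*O = -5*O)
(c + 5450) + W(53) = (-31840 + 5450) - 5*53 = -26390 - 265 = -26655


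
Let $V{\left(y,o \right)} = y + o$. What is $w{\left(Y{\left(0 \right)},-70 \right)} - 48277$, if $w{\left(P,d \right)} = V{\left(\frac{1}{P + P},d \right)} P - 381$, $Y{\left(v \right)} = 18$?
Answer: $- \frac{99835}{2} \approx -49918.0$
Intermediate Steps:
$V{\left(y,o \right)} = o + y$
$w{\left(P,d \right)} = -381 + P \left(d + \frac{1}{2 P}\right)$ ($w{\left(P,d \right)} = \left(d + \frac{1}{P + P}\right) P - 381 = \left(d + \frac{1}{2 P}\right) P - 381 = P \left(d + \frac{1}{2 P}\right) - 381 = -381 + P \left(d + \frac{1}{2 P}\right)$)
$w{\left(Y{\left(0 \right)},-70 \right)} - 48277 = \left(- \frac{761}{2} + 18 \left(-70\right)\right) - 48277 = \left(- \frac{761}{2} - 1260\right) - 48277 = - \frac{3281}{2} - 48277 = - \frac{99835}{2}$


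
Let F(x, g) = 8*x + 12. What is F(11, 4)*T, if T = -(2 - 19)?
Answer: 1700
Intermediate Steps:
F(x, g) = 12 + 8*x
T = 17 (T = -1*(-17) = 17)
F(11, 4)*T = (12 + 8*11)*17 = (12 + 88)*17 = 100*17 = 1700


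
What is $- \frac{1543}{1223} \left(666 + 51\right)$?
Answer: $- \frac{1106331}{1223} \approx -904.6$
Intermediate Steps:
$- \frac{1543}{1223} \left(666 + 51\right) = \left(-1543\right) \frac{1}{1223} \cdot 717 = \left(- \frac{1543}{1223}\right) 717 = - \frac{1106331}{1223}$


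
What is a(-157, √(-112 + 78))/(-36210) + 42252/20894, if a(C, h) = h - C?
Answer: 763332281/378285870 - I*√34/36210 ≈ 2.0179 - 0.00016103*I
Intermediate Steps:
a(-157, √(-112 + 78))/(-36210) + 42252/20894 = (√(-112 + 78) - 1*(-157))/(-36210) + 42252/20894 = (√(-34) + 157)*(-1/36210) + 42252*(1/20894) = (I*√34 + 157)*(-1/36210) + 21126/10447 = (157 + I*√34)*(-1/36210) + 21126/10447 = (-157/36210 - I*√34/36210) + 21126/10447 = 763332281/378285870 - I*√34/36210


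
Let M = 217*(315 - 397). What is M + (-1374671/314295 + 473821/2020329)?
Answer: -3767150028892078/211659767685 ≈ -17798.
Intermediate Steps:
M = -17794 (M = 217*(-82) = -17794)
M + (-1374671/314295 + 473821/2020329) = -17794 + (-1374671/314295 + 473821/2020329) = -17794 - 876122705188/211659767685 = -3767150028892078/211659767685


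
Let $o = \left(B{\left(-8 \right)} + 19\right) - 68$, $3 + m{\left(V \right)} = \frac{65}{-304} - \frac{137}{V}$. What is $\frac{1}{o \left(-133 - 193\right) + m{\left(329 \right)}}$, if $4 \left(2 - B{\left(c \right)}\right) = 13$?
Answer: $\frac{100016}{1638049023} \approx 6.1058 \cdot 10^{-5}$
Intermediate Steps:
$B{\left(c \right)} = - \frac{5}{4}$ ($B{\left(c \right)} = 2 - \frac{13}{4} = - \frac{5}{4}$)
$m{\left(V \right)} = - \frac{977}{304} - \frac{137}{V}$ ($m{\left(V \right)} = -3 + \left(\frac{65}{-304} - \frac{137}{V}\right) = -3 + \left(65 \left(- \frac{1}{304}\right) - \frac{137}{V}\right) = -3 - \left(\frac{65}{304} + \frac{137}{V}\right) = - \frac{977}{304} - \frac{137}{V}$)
$o = - \frac{201}{4}$ ($o = \left(- \frac{5}{4} + 19\right) - 68 = \frac{71}{4} - 68 = - \frac{201}{4} \approx -50.25$)
$\frac{1}{o \left(-133 - 193\right) + m{\left(329 \right)}} = \frac{1}{- \frac{201 \left(-133 - 193\right)}{4} - \left(\frac{977}{304} + \frac{137}{329}\right)} = \frac{1}{\left(- \frac{201}{4}\right) \left(-326\right) - \frac{363081}{100016}} = \frac{1}{\frac{32763}{2} - \frac{363081}{100016}} = \frac{1}{\frac{1638049023}{100016}} = \frac{100016}{1638049023}$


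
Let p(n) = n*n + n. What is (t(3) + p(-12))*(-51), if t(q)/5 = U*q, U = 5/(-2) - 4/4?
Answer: -8109/2 ≈ -4054.5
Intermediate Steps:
U = -7/2 (U = 5*(-½) - 4*¼ = -5/2 - 1 = -7/2 ≈ -3.5000)
t(q) = -35*q/2 (t(q) = 5*(-7*q/2) = -35*q/2)
p(n) = n + n² (p(n) = n² + n = n + n²)
(t(3) + p(-12))*(-51) = (-35/2*3 - 12*(1 - 12))*(-51) = (-105/2 - 12*(-11))*(-51) = (-105/2 + 132)*(-51) = (159/2)*(-51) = -8109/2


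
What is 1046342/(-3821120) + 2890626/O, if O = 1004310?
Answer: 33315256957/12791963424 ≈ 2.6044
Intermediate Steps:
1046342/(-3821120) + 2890626/O = 1046342/(-3821120) + 2890626/1004310 = 1046342*(-1/3821120) + 2890626*(1/1004310) = -523171/1910560 + 481771/167385 = 33315256957/12791963424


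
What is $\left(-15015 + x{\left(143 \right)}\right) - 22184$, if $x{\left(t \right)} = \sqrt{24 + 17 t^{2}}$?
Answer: $-37199 + \sqrt{347657} \approx -36609.0$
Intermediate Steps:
$\left(-15015 + x{\left(143 \right)}\right) - 22184 = \left(-15015 + \sqrt{24 + 17 \cdot 143^{2}}\right) - 22184 = \left(-15015 + \sqrt{24 + 17 \cdot 20449}\right) - 22184 = \left(-15015 + \sqrt{24 + 347633}\right) - 22184 = \left(-15015 + \sqrt{347657}\right) - 22184 = -37199 + \sqrt{347657}$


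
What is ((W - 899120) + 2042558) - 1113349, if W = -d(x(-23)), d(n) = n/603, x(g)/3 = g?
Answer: 6047912/201 ≈ 30089.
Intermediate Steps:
x(g) = 3*g
d(n) = n/603 (d(n) = n*(1/603) = n/603)
W = 23/201 (W = -3*(-23)/603 = -(-69)/603 = -1*(-23/201) = 23/201 ≈ 0.11443)
((W - 899120) + 2042558) - 1113349 = ((23/201 - 899120) + 2042558) - 1113349 = (-180723097/201 + 2042558) - 1113349 = 229831061/201 - 1113349 = 6047912/201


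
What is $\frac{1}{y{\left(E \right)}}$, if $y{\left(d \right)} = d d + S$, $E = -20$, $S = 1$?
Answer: $\frac{1}{401} \approx 0.0024938$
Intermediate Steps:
$y{\left(d \right)} = 1 + d^{2}$ ($y{\left(d \right)} = d d + 1 = d^{2} + 1 = 1 + d^{2}$)
$\frac{1}{y{\left(E \right)}} = \frac{1}{1 + \left(-20\right)^{2}} = \frac{1}{1 + 400} = \frac{1}{401}$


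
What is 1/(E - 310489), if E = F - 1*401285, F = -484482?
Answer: -1/1196256 ≈ -8.3594e-7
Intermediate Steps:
E = -885767 (E = -484482 - 1*401285 = -484482 - 401285 = -885767)
1/(E - 310489) = 1/(-885767 - 310489) = 1/(-1196256) = -1/1196256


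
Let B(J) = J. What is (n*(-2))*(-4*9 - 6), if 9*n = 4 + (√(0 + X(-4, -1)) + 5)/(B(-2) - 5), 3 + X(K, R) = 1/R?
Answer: 92/3 - 8*I/3 ≈ 30.667 - 2.6667*I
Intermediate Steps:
X(K, R) = -3 + 1/R
n = 23/63 - 2*I/63 (n = (4 + (√(0 + (-3 + 1/(-1))) + 5)/(-2 - 5))/9 = (4 + (√(0 + (-3 - 1)) + 5)/(-7))/9 = (4 + (√(0 - 4) + 5)*(-⅐))/9 = (4 + (√(-4) + 5)*(-⅐))/9 = (4 + (2*I + 5)*(-⅐))/9 = (4 + (5 + 2*I)*(-⅐))/9 = (4 + (-5/7 - 2*I/7))/9 = (23/7 - 2*I/7)/9 = 23/63 - 2*I/63 ≈ 0.36508 - 0.031746*I)
(n*(-2))*(-4*9 - 6) = ((23/63 - 2*I/63)*(-2))*(-4*9 - 6) = (-46/63 + 4*I/63)*(-36 - 6) = (-46/63 + 4*I/63)*(-42) = 92/3 - 8*I/3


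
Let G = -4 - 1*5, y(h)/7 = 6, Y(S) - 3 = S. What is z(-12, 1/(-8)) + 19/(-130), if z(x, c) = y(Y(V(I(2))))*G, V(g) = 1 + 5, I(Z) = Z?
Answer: -49159/130 ≈ -378.15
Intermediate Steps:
V(g) = 6
Y(S) = 3 + S
y(h) = 42 (y(h) = 7*6 = 42)
G = -9 (G = -4 - 5 = -9)
z(x, c) = -378 (z(x, c) = 42*(-9) = -378)
z(-12, 1/(-8)) + 19/(-130) = -378 + 19/(-130) = -378 + 19*(-1/130) = -378 - 19/130 = -49159/130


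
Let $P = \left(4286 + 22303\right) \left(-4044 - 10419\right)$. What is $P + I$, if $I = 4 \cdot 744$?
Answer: $-384553731$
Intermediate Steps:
$I = 2976$
$P = -384556707$ ($P = 26589 \left(-14463\right) = -384556707$)
$P + I = -384556707 + 2976 = -384553731$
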